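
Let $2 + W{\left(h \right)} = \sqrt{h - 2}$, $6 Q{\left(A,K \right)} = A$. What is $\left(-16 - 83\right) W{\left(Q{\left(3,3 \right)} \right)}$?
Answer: $198 - \frac{99 i \sqrt{6}}{2} \approx 198.0 - 121.25 i$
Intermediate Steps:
$Q{\left(A,K \right)} = \frac{A}{6}$
$W{\left(h \right)} = -2 + \sqrt{-2 + h}$ ($W{\left(h \right)} = -2 + \sqrt{h - 2} = -2 + \sqrt{-2 + h}$)
$\left(-16 - 83\right) W{\left(Q{\left(3,3 \right)} \right)} = \left(-16 - 83\right) \left(-2 + \sqrt{-2 + \frac{1}{6} \cdot 3}\right) = \left(-16 - 83\right) \left(-2 + \sqrt{-2 + \frac{1}{2}}\right) = \left(-16 - 83\right) \left(-2 + \sqrt{- \frac{3}{2}}\right) = \left(-16 - 83\right) \left(-2 + \frac{i \sqrt{6}}{2}\right) = - 99 \left(-2 + \frac{i \sqrt{6}}{2}\right) = 198 - \frac{99 i \sqrt{6}}{2}$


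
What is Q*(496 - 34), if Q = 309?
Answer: 142758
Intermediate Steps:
Q*(496 - 34) = 309*(496 - 34) = 309*462 = 142758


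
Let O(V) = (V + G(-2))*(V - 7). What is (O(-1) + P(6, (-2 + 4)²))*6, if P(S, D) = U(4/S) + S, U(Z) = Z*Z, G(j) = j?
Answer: 548/3 ≈ 182.67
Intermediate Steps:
U(Z) = Z²
O(V) = (-7 + V)*(-2 + V) (O(V) = (V - 2)*(V - 7) = (-2 + V)*(-7 + V) = (-7 + V)*(-2 + V))
P(S, D) = S + 16/S² (P(S, D) = (4/S)² + S = 16/S² + S = S + 16/S²)
(O(-1) + P(6, (-2 + 4)²))*6 = ((14 + (-1)² - 9*(-1)) + (6 + 16/6²))*6 = ((14 + 1 + 9) + (6 + 16*(1/36)))*6 = (24 + (6 + 4/9))*6 = (24 + 58/9)*6 = (274/9)*6 = 548/3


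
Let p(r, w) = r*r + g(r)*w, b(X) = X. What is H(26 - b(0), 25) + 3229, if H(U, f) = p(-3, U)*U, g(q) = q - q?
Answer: 3463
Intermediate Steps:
g(q) = 0
p(r, w) = r² (p(r, w) = r*r + 0*w = r² + 0 = r²)
H(U, f) = 9*U (H(U, f) = (-3)²*U = 9*U)
H(26 - b(0), 25) + 3229 = 9*(26 - 1*0) + 3229 = 9*(26 + 0) + 3229 = 9*26 + 3229 = 234 + 3229 = 3463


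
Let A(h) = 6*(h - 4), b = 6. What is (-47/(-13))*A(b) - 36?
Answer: 96/13 ≈ 7.3846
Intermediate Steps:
A(h) = -24 + 6*h (A(h) = 6*(-4 + h) = -24 + 6*h)
(-47/(-13))*A(b) - 36 = (-47/(-13))*(-24 + 6*6) - 36 = (-47*(-1/13))*(-24 + 36) - 36 = (47/13)*12 - 36 = 564/13 - 36 = 96/13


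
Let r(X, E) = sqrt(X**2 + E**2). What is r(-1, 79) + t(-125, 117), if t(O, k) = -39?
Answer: -39 + sqrt(6242) ≈ 40.006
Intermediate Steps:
r(X, E) = sqrt(E**2 + X**2)
r(-1, 79) + t(-125, 117) = sqrt(79**2 + (-1)**2) - 39 = sqrt(6241 + 1) - 39 = sqrt(6242) - 39 = -39 + sqrt(6242)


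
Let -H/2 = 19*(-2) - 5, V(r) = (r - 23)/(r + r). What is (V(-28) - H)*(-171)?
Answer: 814815/56 ≈ 14550.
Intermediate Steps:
V(r) = (-23 + r)/(2*r) (V(r) = (-23 + r)/((2*r)) = (-23 + r)*(1/(2*r)) = (-23 + r)/(2*r))
H = 86 (H = -2*(19*(-2) - 5) = -2*(-38 - 5) = -2*(-43) = 86)
(V(-28) - H)*(-171) = ((½)*(-23 - 28)/(-28) - 1*86)*(-171) = ((½)*(-1/28)*(-51) - 86)*(-171) = (51/56 - 86)*(-171) = -4765/56*(-171) = 814815/56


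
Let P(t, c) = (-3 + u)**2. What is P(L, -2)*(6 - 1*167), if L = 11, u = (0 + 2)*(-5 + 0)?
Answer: -27209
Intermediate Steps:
u = -10 (u = 2*(-5) = -10)
P(t, c) = 169 (P(t, c) = (-3 - 10)**2 = (-13)**2 = 169)
P(L, -2)*(6 - 1*167) = 169*(6 - 1*167) = 169*(6 - 167) = 169*(-161) = -27209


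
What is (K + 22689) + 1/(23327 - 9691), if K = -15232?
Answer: 101683653/13636 ≈ 7457.0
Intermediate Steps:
(K + 22689) + 1/(23327 - 9691) = (-15232 + 22689) + 1/(23327 - 9691) = 7457 + 1/13636 = 101683653/13636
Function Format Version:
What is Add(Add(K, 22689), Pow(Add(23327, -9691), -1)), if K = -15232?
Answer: Rational(101683653, 13636) ≈ 7457.0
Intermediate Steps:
Add(Add(K, 22689), Pow(Add(23327, -9691), -1)) = Add(Add(-15232, 22689), Pow(Add(23327, -9691), -1)) = Add(7457, Pow(13636, -1)) = Add(7457, Rational(1, 13636)) = Rational(101683653, 13636)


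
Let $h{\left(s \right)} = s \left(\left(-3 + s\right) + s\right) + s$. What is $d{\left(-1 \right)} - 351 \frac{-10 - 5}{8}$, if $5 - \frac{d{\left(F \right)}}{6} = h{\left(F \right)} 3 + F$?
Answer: $\frac{4977}{8} \approx 622.13$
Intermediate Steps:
$h{\left(s \right)} = s + s \left(-3 + 2 s\right)$ ($h{\left(s \right)} = s \left(-3 + 2 s\right) + s = s + s \left(-3 + 2 s\right)$)
$d{\left(F \right)} = 30 - 6 F - 36 F \left(-1 + F\right)$ ($d{\left(F \right)} = 30 - 6 \left(2 F \left(-1 + F\right) 3 + F\right) = 30 - 6 \left(6 F \left(-1 + F\right) + F\right) = 30 - 6 \left(F + 6 F \left(-1 + F\right)\right) = 30 - \left(6 F + 36 F \left(-1 + F\right)\right) = 30 - 6 F - 36 F \left(-1 + F\right)$)
$d{\left(-1 \right)} - 351 \frac{-10 - 5}{8} = \left(30 - 36 \left(-1\right)^{2} + 30 \left(-1\right)\right) - 351 \frac{-10 - 5}{8} = \left(30 - 36 - 30\right) - 351 \cdot \frac{1}{8} \left(-15\right) = \left(30 - 36 - 30\right) - - \frac{5265}{8} = -36 + \frac{5265}{8} = \frac{4977}{8}$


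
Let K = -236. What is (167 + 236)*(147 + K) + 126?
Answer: -35741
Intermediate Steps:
(167 + 236)*(147 + K) + 126 = (167 + 236)*(147 - 236) + 126 = 403*(-89) + 126 = -35867 + 126 = -35741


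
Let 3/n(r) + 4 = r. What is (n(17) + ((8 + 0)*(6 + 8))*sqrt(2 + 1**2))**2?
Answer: 6359817/169 + 672*sqrt(3)/13 ≈ 37722.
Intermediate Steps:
n(r) = 3/(-4 + r)
(n(17) + ((8 + 0)*(6 + 8))*sqrt(2 + 1**2))**2 = (3/(-4 + 17) + ((8 + 0)*(6 + 8))*sqrt(2 + 1**2))**2 = (3/13 + (8*14)*sqrt(2 + 1))**2 = (3*(1/13) + 112*sqrt(3))**2 = (3/13 + 112*sqrt(3))**2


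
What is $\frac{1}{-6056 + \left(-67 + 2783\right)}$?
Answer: $- \frac{1}{3340} \approx -0.0002994$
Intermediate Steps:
$\frac{1}{-6056 + \left(-67 + 2783\right)} = \frac{1}{-6056 + 2716} = \frac{1}{-3340} = - \frac{1}{3340}$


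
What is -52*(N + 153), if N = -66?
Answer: -4524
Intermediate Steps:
-52*(N + 153) = -52*(-66 + 153) = -52*87 = -1*4524 = -4524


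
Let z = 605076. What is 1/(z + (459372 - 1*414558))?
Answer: 1/649890 ≈ 1.5387e-6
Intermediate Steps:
1/(z + (459372 - 1*414558)) = 1/(605076 + (459372 - 1*414558)) = 1/(605076 + (459372 - 414558)) = 1/(605076 + 44814) = 1/649890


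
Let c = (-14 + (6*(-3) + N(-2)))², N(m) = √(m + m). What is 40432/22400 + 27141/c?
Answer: 369891439/13209800 + 217128*I/66049 ≈ 28.001 + 3.2874*I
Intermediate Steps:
N(m) = √2*√m (N(m) = √(2*m) = √2*√m)
c = (-32 + 2*I)² (c = (-14 + (6*(-3) + √2*√(-2)))² = (-14 + (-18 + √2*(I*√2)))² = (-14 + (-18 + 2*I))² = (-32 + 2*I)² ≈ 1020.0 - 128.0*I)
40432/22400 + 27141/c = 40432/22400 + 27141/(1020 - 128*I) = 40432*(1/22400) + 27141*((1020 + 128*I)/1056784) = 361/200 + 27141*(1020 + 128*I)/1056784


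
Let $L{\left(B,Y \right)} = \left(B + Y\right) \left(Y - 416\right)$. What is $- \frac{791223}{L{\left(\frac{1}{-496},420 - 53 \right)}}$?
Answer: $\frac{130815536}{2973173} \approx 43.999$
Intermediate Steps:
$L{\left(B,Y \right)} = \left(-416 + Y\right) \left(B + Y\right)$ ($L{\left(B,Y \right)} = \left(B + Y\right) \left(-416 + Y\right) = \left(-416 + Y\right) \left(B + Y\right)$)
$- \frac{791223}{L{\left(\frac{1}{-496},420 - 53 \right)}} = - \frac{791223}{\left(420 - 53\right)^{2} - \frac{416}{-496} - 416 \left(420 - 53\right) + \frac{420 - 53}{-496}} = - \frac{791223}{\left(420 - 53\right)^{2} - - \frac{26}{31} - 416 \left(420 - 53\right) - \frac{420 - 53}{496}} = - \frac{791223}{367^{2} + \frac{26}{31} - 152672 - \frac{367}{496}} = - \frac{791223}{134689 + \frac{26}{31} - 152672 - \frac{367}{496}} = - \frac{791223}{- \frac{8919519}{496}} = \left(-791223\right) \left(- \frac{496}{8919519}\right) = \frac{130815536}{2973173}$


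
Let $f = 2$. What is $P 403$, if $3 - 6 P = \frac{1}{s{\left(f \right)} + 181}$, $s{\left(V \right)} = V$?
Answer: $\frac{110422}{549} \approx 201.13$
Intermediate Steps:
$P = \frac{274}{549}$ ($P = \frac{1}{2} - \frac{1}{6 \left(2 + 181\right)} = \frac{1}{2} - \frac{1}{6 \cdot 183} = \frac{1}{2} - \frac{1}{1098} = \frac{274}{549} \approx 0.49909$)
$P 403 = \frac{274}{549} \cdot 403 = \frac{110422}{549}$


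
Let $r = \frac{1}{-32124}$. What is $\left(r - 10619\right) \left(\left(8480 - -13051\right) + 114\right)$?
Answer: $- \frac{2461215121755}{10708} \approx -2.2985 \cdot 10^{8}$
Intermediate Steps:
$r = - \frac{1}{32124} \approx -3.1129 \cdot 10^{-5}$
$\left(r - 10619\right) \left(\left(8480 - -13051\right) + 114\right) = \left(- \frac{1}{32124} - 10619\right) \left(\left(8480 - -13051\right) + 114\right) = - \frac{341124757 \left(\left(8480 + 13051\right) + 114\right)}{32124} = - \frac{341124757 \left(21531 + 114\right)}{32124} = \left(- \frac{341124757}{32124}\right) 21645 = - \frac{2461215121755}{10708}$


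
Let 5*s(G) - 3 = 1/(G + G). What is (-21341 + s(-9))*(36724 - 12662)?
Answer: -23107183747/45 ≈ -5.1349e+8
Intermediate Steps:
s(G) = 3/5 + 1/(10*G) (s(G) = 3/5 + 1/(5*(G + G)) = 3/5 + 1/(5*((2*G))) = 3/5 + (1/(2*G))/5 = 3/5 + 1/(10*G))
(-21341 + s(-9))*(36724 - 12662) = (-21341 + (1/10)*(1 + 6*(-9))/(-9))*(36724 - 12662) = (-21341 + (1/10)*(-1/9)*(1 - 54))*24062 = (-21341 + (1/10)*(-1/9)*(-53))*24062 = (-21341 + 53/90)*24062 = -1920637/90*24062 = -23107183747/45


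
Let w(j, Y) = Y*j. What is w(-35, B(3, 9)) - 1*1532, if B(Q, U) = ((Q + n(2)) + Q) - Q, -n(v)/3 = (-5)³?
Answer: -14762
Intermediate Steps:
n(v) = 375 (n(v) = -3*(-5)³ = -3*(-125) = 375)
B(Q, U) = 375 + Q (B(Q, U) = ((Q + 375) + Q) - Q = ((375 + Q) + Q) - Q = (375 + 2*Q) - Q = 375 + Q)
w(-35, B(3, 9)) - 1*1532 = (375 + 3)*(-35) - 1*1532 = 378*(-35) - 1532 = -13230 - 1532 = -14762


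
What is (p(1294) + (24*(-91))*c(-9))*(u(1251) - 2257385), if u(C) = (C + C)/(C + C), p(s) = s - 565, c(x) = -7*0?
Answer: -1645632936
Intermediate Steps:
c(x) = 0
p(s) = -565 + s
u(C) = 1 (u(C) = (2*C)/((2*C)) = (2*C)*(1/(2*C)) = 1)
(p(1294) + (24*(-91))*c(-9))*(u(1251) - 2257385) = ((-565 + 1294) + (24*(-91))*0)*(1 - 2257385) = (729 - 2184*0)*(-2257384) = (729 + 0)*(-2257384) = 729*(-2257384) = -1645632936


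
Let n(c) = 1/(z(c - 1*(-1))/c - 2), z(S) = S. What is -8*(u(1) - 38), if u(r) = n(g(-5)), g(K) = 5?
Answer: 314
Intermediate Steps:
n(c) = 1/(-2 + (1 + c)/c) (n(c) = 1/((c - 1*(-1))/c - 2) = 1/((c + 1)/c - 2) = 1/((1 + c)/c - 2) = 1/(-2 + (1 + c)/c))
u(r) = -5/4 (u(r) = -1*5/(-1 + 5) = -1*5/4 = -1*5*¼ = -5/4)
-8*(u(1) - 38) = -8*(-5/4 - 38) = -8*(-157/4) = 314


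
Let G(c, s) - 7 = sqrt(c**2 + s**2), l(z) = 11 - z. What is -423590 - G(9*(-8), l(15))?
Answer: -423597 - 20*sqrt(13) ≈ -4.2367e+5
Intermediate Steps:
G(c, s) = 7 + sqrt(c**2 + s**2)
-423590 - G(9*(-8), l(15)) = -423590 - (7 + sqrt((9*(-8))**2 + (11 - 1*15)**2)) = -423590 - (7 + sqrt((-72)**2 + (11 - 15)**2)) = -423590 - (7 + sqrt(5184 + (-4)**2)) = -423590 - (7 + sqrt(5184 + 16)) = -423590 - (7 + sqrt(5200)) = -423590 - (7 + 20*sqrt(13)) = -423590 + (-7 - 20*sqrt(13)) = -423597 - 20*sqrt(13)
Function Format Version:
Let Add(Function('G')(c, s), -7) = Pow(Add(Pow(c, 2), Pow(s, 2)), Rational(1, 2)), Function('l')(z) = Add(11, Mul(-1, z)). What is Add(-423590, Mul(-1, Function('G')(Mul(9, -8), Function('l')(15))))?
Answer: Add(-423597, Mul(-20, Pow(13, Rational(1, 2)))) ≈ -4.2367e+5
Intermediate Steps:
Function('G')(c, s) = Add(7, Pow(Add(Pow(c, 2), Pow(s, 2)), Rational(1, 2)))
Add(-423590, Mul(-1, Function('G')(Mul(9, -8), Function('l')(15)))) = Add(-423590, Mul(-1, Add(7, Pow(Add(Pow(Mul(9, -8), 2), Pow(Add(11, Mul(-1, 15)), 2)), Rational(1, 2))))) = Add(-423590, Mul(-1, Add(7, Pow(Add(Pow(-72, 2), Pow(Add(11, -15), 2)), Rational(1, 2))))) = Add(-423590, Mul(-1, Add(7, Pow(Add(5184, Pow(-4, 2)), Rational(1, 2))))) = Add(-423590, Mul(-1, Add(7, Pow(Add(5184, 16), Rational(1, 2))))) = Add(-423590, Mul(-1, Add(7, Pow(5200, Rational(1, 2))))) = Add(-423590, Mul(-1, Add(7, Mul(20, Pow(13, Rational(1, 2)))))) = Add(-423590, Add(-7, Mul(-20, Pow(13, Rational(1, 2))))) = Add(-423597, Mul(-20, Pow(13, Rational(1, 2))))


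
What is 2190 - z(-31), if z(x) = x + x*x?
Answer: 1260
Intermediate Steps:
z(x) = x + x**2
2190 - z(-31) = 2190 - (-31)*(1 - 31) = 2190 - (-31)*(-30) = 2190 - 1*930 = 2190 - 930 = 1260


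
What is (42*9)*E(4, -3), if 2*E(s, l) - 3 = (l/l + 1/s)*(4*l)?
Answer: -2268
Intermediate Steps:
E(s, l) = 3/2 + 2*l*(1 + 1/s) (E(s, l) = 3/2 + ((l/l + 1/s)*(4*l))/2 = 3/2 + ((1 + 1/s)*(4*l))/2 = 3/2 + (4*l*(1 + 1/s))/2 = 3/2 + 2*l*(1 + 1/s))
(42*9)*E(4, -3) = (42*9)*(3/2 + 2*(-3) + 2*(-3)/4) = 378*(3/2 - 6 + 2*(-3)*(¼)) = 378*(3/2 - 6 - 3/2) = 378*(-6) = -2268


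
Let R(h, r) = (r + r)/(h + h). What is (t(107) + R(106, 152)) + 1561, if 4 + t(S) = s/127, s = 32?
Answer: 10491515/6731 ≈ 1558.7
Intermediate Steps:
t(S) = -476/127 (t(S) = -4 + 32/127 = -476/127)
R(h, r) = r/h (R(h, r) = (2*r)/((2*h)) = (2*r)*(1/(2*h)) = r/h)
(t(107) + R(106, 152)) + 1561 = (-476/127 + 152/106) + 1561 = (-476/127 + 152*(1/106)) + 1561 = (-476/127 + 76/53) + 1561 = -15576/6731 + 1561 = 10491515/6731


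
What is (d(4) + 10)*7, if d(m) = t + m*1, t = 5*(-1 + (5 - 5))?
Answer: 63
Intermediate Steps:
t = -5 (t = 5*(-1 + 0) = 5*(-1) = -5)
d(m) = -5 + m (d(m) = -5 + m*1 = -5 + m)
(d(4) + 10)*7 = ((-5 + 4) + 10)*7 = (-1 + 10)*7 = 9*7 = 63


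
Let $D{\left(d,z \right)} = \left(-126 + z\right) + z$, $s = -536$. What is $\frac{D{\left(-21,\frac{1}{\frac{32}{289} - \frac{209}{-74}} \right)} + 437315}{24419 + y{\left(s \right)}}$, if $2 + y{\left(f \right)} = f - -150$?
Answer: $\frac{27441959113}{1508401839} \approx 18.193$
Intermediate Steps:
$y{\left(f \right)} = 148 + f$ ($y{\left(f \right)} = -2 + \left(f - -150\right) = -2 + \left(f + 150\right) = -2 + \left(150 + f\right) = 148 + f$)
$D{\left(d,z \right)} = -126 + 2 z$
$\frac{D{\left(-21,\frac{1}{\frac{32}{289} - \frac{209}{-74}} \right)} + 437315}{24419 + y{\left(s \right)}} = \frac{\left(-126 + \frac{2}{\frac{32}{289} - \frac{209}{-74}}\right) + 437315}{24419 + \left(148 - 536\right)} = \frac{\left(-126 + \frac{2}{32 \cdot \frac{1}{289} - - \frac{209}{74}}\right) + 437315}{24419 - 388} = \frac{\left(-126 + \frac{2}{\frac{32}{289} + \frac{209}{74}}\right) + 437315}{24031} = \left(\left(-126 + \frac{2}{\frac{62769}{21386}}\right) + 437315\right) \frac{1}{24031} = \left(\left(-126 + 2 \cdot \frac{21386}{62769}\right) + 437315\right) \frac{1}{24031} = \left(\left(-126 + \frac{42772}{62769}\right) + 437315\right) \frac{1}{24031} = \left(- \frac{7866122}{62769} + 437315\right) \frac{1}{24031} = \frac{27441959113}{62769} \cdot \frac{1}{24031} = \frac{27441959113}{1508401839}$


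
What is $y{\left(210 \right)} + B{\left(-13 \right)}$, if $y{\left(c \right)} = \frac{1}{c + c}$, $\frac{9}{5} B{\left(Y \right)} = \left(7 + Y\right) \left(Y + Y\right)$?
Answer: $\frac{36401}{420} \approx 86.669$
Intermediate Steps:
$B{\left(Y \right)} = \frac{10 Y \left(7 + Y\right)}{9}$ ($B{\left(Y \right)} = \frac{5 \left(7 + Y\right) \left(Y + Y\right)}{9} = \frac{5 \left(7 + Y\right) 2 Y}{9} = \frac{5 \cdot 2 Y \left(7 + Y\right)}{9} = \frac{10 Y \left(7 + Y\right)}{9}$)
$y{\left(c \right)} = \frac{1}{2 c}$
$y{\left(210 \right)} + B{\left(-13 \right)} = \frac{1}{2 \cdot 210} + \frac{10}{9} \left(-13\right) \left(7 - 13\right) = \frac{1}{2} \cdot \frac{1}{210} + \frac{10}{9} \left(-13\right) \left(-6\right) = \frac{1}{420} + \frac{260}{3} = \frac{36401}{420}$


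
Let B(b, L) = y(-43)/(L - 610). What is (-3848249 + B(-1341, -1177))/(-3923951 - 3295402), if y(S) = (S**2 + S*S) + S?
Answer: 6876824618/12900983811 ≈ 0.53305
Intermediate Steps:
y(S) = S + 2*S**2 (y(S) = (S**2 + S**2) + S = 2*S**2 + S = S + 2*S**2)
B(b, L) = 3655/(-610 + L) (B(b, L) = (-43*(1 + 2*(-43)))/(L - 610) = (-43*(1 - 86))/(-610 + L) = (-43*(-85))/(-610 + L) = 3655/(-610 + L))
(-3848249 + B(-1341, -1177))/(-3923951 - 3295402) = (-3848249 + 3655/(-610 - 1177))/(-3923951 - 3295402) = (-3848249 + 3655/(-1787))/(-7219353) = (-3848249 + 3655*(-1/1787))*(-1/7219353) = (-3848249 - 3655/1787)*(-1/7219353) = -6876824618/1787*(-1/7219353) = 6876824618/12900983811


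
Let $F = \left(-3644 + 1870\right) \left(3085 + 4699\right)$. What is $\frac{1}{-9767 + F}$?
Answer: $- \frac{1}{13818583} \approx -7.2366 \cdot 10^{-8}$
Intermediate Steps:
$F = -13808816$ ($F = \left(-1774\right) 7784 = -13808816$)
$\frac{1}{-9767 + F} = \frac{1}{-9767 - 13808816} = \frac{1}{-13818583} = - \frac{1}{13818583}$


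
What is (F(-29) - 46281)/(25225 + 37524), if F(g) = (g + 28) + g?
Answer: -46311/62749 ≈ -0.73804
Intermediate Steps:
F(g) = 28 + 2*g (F(g) = (28 + g) + g = 28 + 2*g)
(F(-29) - 46281)/(25225 + 37524) = ((28 + 2*(-29)) - 46281)/(25225 + 37524) = ((28 - 58) - 46281)/62749 = (-30 - 46281)*(1/62749) = -46311*1/62749 = -46311/62749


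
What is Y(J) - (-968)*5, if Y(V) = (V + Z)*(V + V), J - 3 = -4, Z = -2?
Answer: 4846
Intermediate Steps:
J = -1 (J = 3 - 4 = -1)
Y(V) = 2*V*(-2 + V) (Y(V) = (V - 2)*(V + V) = (-2 + V)*(2*V) = 2*V*(-2 + V))
Y(J) - (-968)*5 = 2*(-1)*(-2 - 1) - (-968)*5 = 2*(-1)*(-3) - 88*(-55) = 6 + 4840 = 4846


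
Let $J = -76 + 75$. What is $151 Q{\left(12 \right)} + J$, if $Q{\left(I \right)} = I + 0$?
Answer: $1811$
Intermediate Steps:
$Q{\left(I \right)} = I$
$J = -1$
$151 Q{\left(12 \right)} + J = 151 \cdot 12 - 1 = 1812 - 1 = 1811$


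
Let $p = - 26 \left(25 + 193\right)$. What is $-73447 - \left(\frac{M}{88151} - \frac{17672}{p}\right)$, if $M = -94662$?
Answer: $- \frac{9174517661313}{124909967} \approx -73449.0$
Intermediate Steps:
$p = -5668$ ($p = \left(-26\right) 218 = -5668$)
$-73447 - \left(\frac{M}{88151} - \frac{17672}{p}\right) = -73447 - \left(- \frac{94662}{88151} - \frac{17672}{-5668}\right) = -73447 - \left(\left(-94662\right) \frac{1}{88151} - - \frac{4418}{1417}\right) = -73447 - \left(- \frac{94662}{88151} + \frac{4418}{1417}\right) = -73447 - \frac{255315064}{124909967} = - \frac{9174517661313}{124909967}$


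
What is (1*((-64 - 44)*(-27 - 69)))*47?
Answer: 487296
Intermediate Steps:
(1*((-64 - 44)*(-27 - 69)))*47 = (1*(-108*(-96)))*47 = (1*10368)*47 = 10368*47 = 487296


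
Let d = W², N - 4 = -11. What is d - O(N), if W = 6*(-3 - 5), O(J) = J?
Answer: 2311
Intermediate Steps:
N = -7 (N = 4 - 11 = -7)
W = -48 (W = 6*(-8) = -48)
d = 2304 (d = (-48)² = 2304)
d - O(N) = 2304 - 1*(-7) = 2304 + 7 = 2311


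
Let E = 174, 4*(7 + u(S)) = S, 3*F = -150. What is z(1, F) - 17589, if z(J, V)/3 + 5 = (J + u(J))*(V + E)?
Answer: -19743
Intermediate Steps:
F = -50 (F = (⅓)*(-150) = -50)
u(S) = -7 + S/4
z(J, V) = -15 + 3*(-7 + 5*J/4)*(174 + V) (z(J, V) = -15 + 3*((J + (-7 + J/4))*(V + 174)) = -15 + 3*((-7 + 5*J/4)*(174 + V)) = -15 + 3*(-7 + 5*J/4)*(174 + V))
z(1, F) - 17589 = (-3669 - 21*(-50) + (1305/2)*1 + (15/4)*1*(-50)) - 17589 = (-3669 + 1050 + 1305/2 - 375/2) - 17589 = -2154 - 17589 = -19743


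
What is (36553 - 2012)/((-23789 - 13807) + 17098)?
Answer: -34541/20498 ≈ -1.6851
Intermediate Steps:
(36553 - 2012)/((-23789 - 13807) + 17098) = 34541/(-37596 + 17098) = 34541/(-20498) = 34541*(-1/20498) = -34541/20498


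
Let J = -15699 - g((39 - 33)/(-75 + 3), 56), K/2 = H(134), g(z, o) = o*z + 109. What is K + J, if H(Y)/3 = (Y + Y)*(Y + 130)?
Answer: 1226126/3 ≈ 4.0871e+5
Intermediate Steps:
g(z, o) = 109 + o*z
H(Y) = 6*Y*(130 + Y) (H(Y) = 3*((Y + Y)*(Y + 130)) = 3*((2*Y)*(130 + Y)) = 3*(2*Y*(130 + Y)) = 6*Y*(130 + Y))
K = 424512 (K = 2*(6*134*(130 + 134)) = 2*(6*134*264) = 2*212256 = 424512)
J = -47410/3 (J = -15699 - (109 + 56*((39 - 33)/(-75 + 3))) = -15699 - (109 + 56*(6/(-72))) = -15699 - (109 + 56*(6*(-1/72))) = -15699 - (109 + 56*(-1/12)) = -15699 - (109 - 14/3) = -15699 - 1*313/3 = -15699 - 313/3 = -47410/3 ≈ -15803.)
K + J = 424512 - 47410/3 = 1226126/3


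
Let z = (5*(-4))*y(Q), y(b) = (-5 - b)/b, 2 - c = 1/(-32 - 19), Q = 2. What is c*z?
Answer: 7210/51 ≈ 141.37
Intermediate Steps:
c = 103/51 (c = 2 - 1/(-32 - 19) = 2 - 1/(-51) = 2 - 1*(-1/51) = 2 + 1/51 = 103/51 ≈ 2.0196)
y(b) = (-5 - b)/b
z = 70 (z = (5*(-4))*((-5 - 1*2)/2) = -10*(-5 - 2) = -10*(-7) = -20*(-7/2) = 70)
c*z = (103/51)*70 = 7210/51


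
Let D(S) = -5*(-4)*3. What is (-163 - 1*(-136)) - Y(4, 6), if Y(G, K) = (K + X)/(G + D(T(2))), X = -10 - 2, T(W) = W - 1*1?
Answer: -861/32 ≈ -26.906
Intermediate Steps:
T(W) = -1 + W (T(W) = W - 1 = -1 + W)
X = -12
D(S) = 60 (D(S) = 20*3 = 60)
Y(G, K) = (-12 + K)/(60 + G) (Y(G, K) = (K - 12)/(G + 60) = (-12 + K)/(60 + G))
(-163 - 1*(-136)) - Y(4, 6) = (-163 - 1*(-136)) - (-12 + 6)/(60 + 4) = (-163 + 136) - (-6)/64 = -27 - (-6)/64 = -27 - 1*(-3/32) = -27 + 3/32 = -861/32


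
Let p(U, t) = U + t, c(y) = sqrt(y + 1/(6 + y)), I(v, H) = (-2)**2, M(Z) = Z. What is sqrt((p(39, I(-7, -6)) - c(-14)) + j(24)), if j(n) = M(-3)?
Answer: sqrt(160 - I*sqrt(226))/2 ≈ 6.3315 - 0.29679*I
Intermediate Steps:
j(n) = -3
I(v, H) = 4
sqrt((p(39, I(-7, -6)) - c(-14)) + j(24)) = sqrt(((39 + 4) - sqrt((1 - 14*(6 - 14))/(6 - 14))) - 3) = sqrt((43 - sqrt((1 - 14*(-8))/(-8))) - 3) = sqrt((43 - sqrt(-(1 + 112)/8)) - 3) = sqrt((43 - sqrt(-1/8*113)) - 3) = sqrt((43 - sqrt(-113/8)) - 3) = sqrt((43 - I*sqrt(226)/4) - 3) = sqrt(40 - I*sqrt(226)/4)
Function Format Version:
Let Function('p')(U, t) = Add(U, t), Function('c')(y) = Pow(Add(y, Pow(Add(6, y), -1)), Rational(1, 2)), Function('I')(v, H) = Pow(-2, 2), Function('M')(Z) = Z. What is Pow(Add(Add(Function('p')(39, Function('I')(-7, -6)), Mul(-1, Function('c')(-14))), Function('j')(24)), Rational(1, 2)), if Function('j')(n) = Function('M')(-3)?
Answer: Mul(Rational(1, 2), Pow(Add(160, Mul(-1, I, Pow(226, Rational(1, 2)))), Rational(1, 2))) ≈ Add(6.3315, Mul(-0.29679, I))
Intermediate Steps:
Function('j')(n) = -3
Function('I')(v, H) = 4
Pow(Add(Add(Function('p')(39, Function('I')(-7, -6)), Mul(-1, Function('c')(-14))), Function('j')(24)), Rational(1, 2)) = Pow(Add(Add(Add(39, 4), Mul(-1, Pow(Mul(Pow(Add(6, -14), -1), Add(1, Mul(-14, Add(6, -14)))), Rational(1, 2)))), -3), Rational(1, 2)) = Pow(Add(Add(43, Mul(-1, Pow(Mul(Pow(-8, -1), Add(1, Mul(-14, -8))), Rational(1, 2)))), -3), Rational(1, 2)) = Pow(Add(Add(43, Mul(-1, Pow(Mul(Rational(-1, 8), Add(1, 112)), Rational(1, 2)))), -3), Rational(1, 2)) = Pow(Add(Add(43, Mul(-1, Pow(Mul(Rational(-1, 8), 113), Rational(1, 2)))), -3), Rational(1, 2)) = Pow(Add(Add(43, Mul(-1, Pow(Rational(-113, 8), Rational(1, 2)))), -3), Rational(1, 2)) = Pow(Add(Add(43, Mul(-1, Mul(Rational(1, 4), I, Pow(226, Rational(1, 2))))), -3), Rational(1, 2)) = Pow(Add(Add(43, Mul(Rational(-1, 4), I, Pow(226, Rational(1, 2)))), -3), Rational(1, 2)) = Pow(Add(40, Mul(Rational(-1, 4), I, Pow(226, Rational(1, 2)))), Rational(1, 2))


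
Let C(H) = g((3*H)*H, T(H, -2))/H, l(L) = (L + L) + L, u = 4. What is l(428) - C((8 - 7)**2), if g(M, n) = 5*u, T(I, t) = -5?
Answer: 1264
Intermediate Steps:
g(M, n) = 20 (g(M, n) = 5*4 = 20)
l(L) = 3*L (l(L) = 2*L + L = 3*L)
C(H) = 20/H
l(428) - C((8 - 7)**2) = 3*428 - 20/((8 - 7)**2) = 1284 - 20/(1**2) = 1284 - 20/1 = 1284 - 20 = 1264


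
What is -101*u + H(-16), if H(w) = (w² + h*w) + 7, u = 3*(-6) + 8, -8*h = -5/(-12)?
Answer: 7643/6 ≈ 1273.8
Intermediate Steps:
h = -5/96 (h = -(-5)/(8*(-12)) = -(-5)*(-1)/(8*12) = -⅛*5/12 = -5/96 ≈ -0.052083)
u = -10 (u = -18 + 8 = -10)
H(w) = 7 + w² - 5*w/96 (H(w) = (w² - 5*w/96) + 7 = 7 + w² - 5*w/96)
-101*u + H(-16) = -101*(-10) + (7 + (-16)² - 5/96*(-16)) = 1010 + (7 + 256 + ⅚) = 1010 + 1583/6 = 7643/6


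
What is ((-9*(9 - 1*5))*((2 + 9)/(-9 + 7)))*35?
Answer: 6930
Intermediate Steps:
((-9*(9 - 1*5))*((2 + 9)/(-9 + 7)))*35 = ((-9*(9 - 5))*(11/(-2)))*35 = ((-9*4)*(11*(-1/2)))*35 = -36*(-11/2)*35 = 198*35 = 6930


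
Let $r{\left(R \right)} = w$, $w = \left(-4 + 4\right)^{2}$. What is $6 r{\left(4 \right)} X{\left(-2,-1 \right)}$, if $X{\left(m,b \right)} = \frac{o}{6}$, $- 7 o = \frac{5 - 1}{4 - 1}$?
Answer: $0$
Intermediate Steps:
$o = - \frac{4}{21}$ ($o = - \frac{\left(5 - 1\right) \frac{1}{4 - 1}}{7} = - \frac{4 \cdot \frac{1}{3}}{7} = \left(- \frac{1}{7}\right) \frac{4}{3} = - \frac{4}{21} \approx -0.19048$)
$w = 0$ ($w = 0^{2} = 0$)
$r{\left(R \right)} = 0$
$X{\left(m,b \right)} = - \frac{2}{63}$ ($X{\left(m,b \right)} = - \frac{4}{21 \cdot 6} = \left(- \frac{4}{21}\right) \frac{1}{6} = - \frac{2}{63}$)
$6 r{\left(4 \right)} X{\left(-2,-1 \right)} = 6 \cdot 0 \left(- \frac{2}{63}\right) = 0 \left(- \frac{2}{63}\right) = 0$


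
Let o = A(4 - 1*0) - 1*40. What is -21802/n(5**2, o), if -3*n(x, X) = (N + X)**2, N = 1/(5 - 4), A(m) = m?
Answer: 65406/1225 ≈ 53.393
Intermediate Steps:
N = 1 (N = 1/1 = 1)
o = -36 (o = (4 - 1*0) - 1*40 = (4 + 0) - 40 = 4 - 40 = -36)
n(x, X) = -(1 + X)**2/3
-21802/n(5**2, o) = -21802*(-3/(1 - 36)**2) = -21802/((-1/3*(-35)**2)) = -21802/((-1/3*1225)) = -21802/(-1225/3) = -21802*(-3/1225) = 65406/1225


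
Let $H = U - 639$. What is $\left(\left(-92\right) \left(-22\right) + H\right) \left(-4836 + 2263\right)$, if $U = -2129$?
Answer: $1914312$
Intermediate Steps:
$H = -2768$ ($H = -2129 - 639 = -2768$)
$\left(\left(-92\right) \left(-22\right) + H\right) \left(-4836 + 2263\right) = \left(\left(-92\right) \left(-22\right) - 2768\right) \left(-4836 + 2263\right) = \left(2024 - 2768\right) \left(-2573\right) = \left(-744\right) \left(-2573\right) = 1914312$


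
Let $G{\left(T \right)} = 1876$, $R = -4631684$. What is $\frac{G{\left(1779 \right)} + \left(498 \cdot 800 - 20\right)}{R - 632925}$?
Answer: $- \frac{400256}{5264609} \approx -0.076028$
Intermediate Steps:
$\frac{G{\left(1779 \right)} + \left(498 \cdot 800 - 20\right)}{R - 632925} = \frac{1876 + \left(498 \cdot 800 - 20\right)}{-4631684 - 632925} = \frac{1876 + \left(398400 - 20\right)}{-5264609} = \left(1876 + 398380\right) \left(- \frac{1}{5264609}\right) = 400256 \left(- \frac{1}{5264609}\right) = - \frac{400256}{5264609}$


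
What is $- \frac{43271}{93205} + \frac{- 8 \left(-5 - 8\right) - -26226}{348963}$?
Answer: $- \frac{12645890323}{32525096415} \approx -0.3888$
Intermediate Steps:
$- \frac{43271}{93205} + \frac{- 8 \left(-5 - 8\right) - -26226}{348963} = \left(-43271\right) \frac{1}{93205} + \left(\left(-8\right) \left(-13\right) + 26226\right) \frac{1}{348963} = - \frac{43271}{93205} + \left(104 + 26226\right) \frac{1}{348963} = - \frac{43271}{93205} + 26330 \cdot \frac{1}{348963} = - \frac{43271}{93205} + \frac{26330}{348963} = - \frac{12645890323}{32525096415}$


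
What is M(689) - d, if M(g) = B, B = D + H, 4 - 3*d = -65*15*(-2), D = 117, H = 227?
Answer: 2978/3 ≈ 992.67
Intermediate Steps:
d = -1946/3 (d = 4/3 - (-65*15)*(-2)/3 = 4/3 - (-325)*(-2) = 4/3 - ⅓*1950 = 4/3 - 650 = -1946/3 ≈ -648.67)
B = 344 (B = 117 + 227 = 344)
M(g) = 344
M(689) - d = 344 - 1*(-1946/3) = 344 + 1946/3 = 2978/3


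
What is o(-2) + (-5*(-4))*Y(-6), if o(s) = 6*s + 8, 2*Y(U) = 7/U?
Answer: -47/3 ≈ -15.667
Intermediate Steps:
Y(U) = 7/(2*U) (Y(U) = (7/U)/2 = 7/(2*U))
o(s) = 8 + 6*s
o(-2) + (-5*(-4))*Y(-6) = (8 + 6*(-2)) + (-5*(-4))*((7/2)/(-6)) = (8 - 12) + 20*((7/2)*(-⅙)) = -4 + 20*(-7/12) = -4 - 35/3 = -47/3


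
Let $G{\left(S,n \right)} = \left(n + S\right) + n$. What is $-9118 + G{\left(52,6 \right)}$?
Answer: $-9054$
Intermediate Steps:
$G{\left(S,n \right)} = S + 2 n$ ($G{\left(S,n \right)} = \left(S + n\right) + n = S + 2 n$)
$-9118 + G{\left(52,6 \right)} = -9118 + \left(52 + 2 \cdot 6\right) = -9118 + \left(52 + 12\right) = -9118 + 64 = -9054$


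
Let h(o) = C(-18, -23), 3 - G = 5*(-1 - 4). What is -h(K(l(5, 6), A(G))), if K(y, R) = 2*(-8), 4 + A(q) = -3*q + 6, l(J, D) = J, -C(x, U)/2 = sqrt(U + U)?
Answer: 2*I*sqrt(46) ≈ 13.565*I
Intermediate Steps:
C(x, U) = -2*sqrt(2)*sqrt(U) (C(x, U) = -2*sqrt(U + U) = -2*sqrt(2)*sqrt(U))
G = 28 (G = 3 - 5*(-1 - 4) = 3 - 5*(-5) = 3 - 1*(-25) = 3 + 25 = 28)
A(q) = 2 - 3*q (A(q) = -4 + (-3*q + 6) = -4 + (6 - 3*q) = 2 - 3*q)
K(y, R) = -16
h(o) = -2*I*sqrt(46) (h(o) = -2*sqrt(2)*sqrt(-23) = -2*sqrt(2)*I*sqrt(23) = -2*I*sqrt(46))
-h(K(l(5, 6), A(G))) = -(-2)*I*sqrt(46) = 2*I*sqrt(46)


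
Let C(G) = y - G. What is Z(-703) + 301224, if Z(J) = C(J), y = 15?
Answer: 301942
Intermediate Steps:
C(G) = 15 - G
Z(J) = 15 - J
Z(-703) + 301224 = (15 - 1*(-703)) + 301224 = (15 + 703) + 301224 = 718 + 301224 = 301942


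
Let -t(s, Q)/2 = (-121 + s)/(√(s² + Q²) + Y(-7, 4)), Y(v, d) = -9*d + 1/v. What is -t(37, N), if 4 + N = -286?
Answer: -74382/1030993 - 2058*√85469/1030993 ≈ -0.65572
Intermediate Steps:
N = -290 (N = -4 - 286 = -290)
Y(v, d) = 1/v - 9*d
t(s, Q) = -2*(-121 + s)/(-253/7 + √(Q² + s²)) (t(s, Q) = -2*(-121 + s)/(√(s² + Q²) + (1/(-7) - 9*4)) = -2*(-121 + s)/(√(Q² + s²) + (-⅐ - 36)) = -2*(-121 + s)/(√(Q² + s²) - 253/7) = -2*(-121 + s)/(-253/7 + √(Q² + s²)))
-t(37, N) = -14*(121 - 1*37)/(-253 + 7*√((-290)² + 37²)) = -14*(121 - 37)/(-253 + 7*√(84100 + 1369)) = -14*84/(-253 + 7*√85469) = -1176/(-253 + 7*√85469)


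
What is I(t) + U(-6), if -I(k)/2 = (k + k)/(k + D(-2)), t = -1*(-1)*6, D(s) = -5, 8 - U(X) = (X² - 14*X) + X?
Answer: -130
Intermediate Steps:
U(X) = 8 - X² + 13*X (U(X) = 8 - ((X² - 14*X) + X) = 8 - (X² - 13*X) = 8 + (-X² + 13*X) = 8 - X² + 13*X)
t = 6 (t = 1*6 = 6)
I(k) = -4*k/(-5 + k) (I(k) = -2*(k + k)/(k - 5) = -2*2*k/(-5 + k) = -4*k/(-5 + k))
I(t) + U(-6) = -4*6/(-5 + 6) + (8 - 1*(-6)² + 13*(-6)) = -4*6/1 + (8 - 1*36 - 78) = -4*6*1 + (8 - 36 - 78) = -24 - 106 = -130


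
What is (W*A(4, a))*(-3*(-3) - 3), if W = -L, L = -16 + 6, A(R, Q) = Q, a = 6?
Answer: 360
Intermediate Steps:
L = -10
W = 10 (W = -1*(-10) = 10)
(W*A(4, a))*(-3*(-3) - 3) = (10*6)*(-3*(-3) - 3) = 60*(9 - 3) = 60*6 = 360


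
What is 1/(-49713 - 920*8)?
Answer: -1/57073 ≈ -1.7521e-5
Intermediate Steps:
1/(-49713 - 920*8) = 1/(-49713 - 7360) = 1/(-57073) = -1/57073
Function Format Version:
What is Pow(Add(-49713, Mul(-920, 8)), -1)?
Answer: Rational(-1, 57073) ≈ -1.7521e-5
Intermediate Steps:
Pow(Add(-49713, Mul(-920, 8)), -1) = Pow(Add(-49713, -7360), -1) = Pow(-57073, -1) = Rational(-1, 57073)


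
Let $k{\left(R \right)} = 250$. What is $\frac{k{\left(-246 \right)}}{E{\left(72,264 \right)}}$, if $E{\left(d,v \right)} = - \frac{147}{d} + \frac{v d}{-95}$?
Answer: $- \frac{570000}{460847} \approx -1.2369$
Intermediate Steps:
$E{\left(d,v \right)} = - \frac{147}{d} - \frac{d v}{95}$ ($E{\left(d,v \right)} = - \frac{147}{d} + d v \left(- \frac{1}{95}\right) = - \frac{147}{d} - \frac{d v}{95}$)
$\frac{k{\left(-246 \right)}}{E{\left(72,264 \right)}} = \frac{250}{- \frac{147}{72} - \frac{72}{95} \cdot 264} = \frac{250}{\left(-147\right) \frac{1}{72} - \frac{19008}{95}} = \frac{250}{- \frac{49}{24} - \frac{19008}{95}} = \frac{250}{- \frac{460847}{2280}} = 250 \left(- \frac{2280}{460847}\right) = - \frac{570000}{460847}$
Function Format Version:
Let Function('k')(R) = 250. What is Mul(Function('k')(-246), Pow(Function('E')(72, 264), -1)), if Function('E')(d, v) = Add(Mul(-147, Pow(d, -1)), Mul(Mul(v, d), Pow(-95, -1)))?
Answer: Rational(-570000, 460847) ≈ -1.2369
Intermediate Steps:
Function('E')(d, v) = Add(Mul(-147, Pow(d, -1)), Mul(Rational(-1, 95), d, v)) (Function('E')(d, v) = Add(Mul(-147, Pow(d, -1)), Mul(Mul(d, v), Rational(-1, 95))) = Add(Mul(-147, Pow(d, -1)), Mul(Rational(-1, 95), d, v)))
Mul(Function('k')(-246), Pow(Function('E')(72, 264), -1)) = Mul(250, Pow(Add(Mul(-147, Pow(72, -1)), Mul(Rational(-1, 95), 72, 264)), -1)) = Mul(250, Pow(Add(Mul(-147, Rational(1, 72)), Rational(-19008, 95)), -1)) = Mul(250, Pow(Add(Rational(-49, 24), Rational(-19008, 95)), -1)) = Mul(250, Pow(Rational(-460847, 2280), -1)) = Mul(250, Rational(-2280, 460847)) = Rational(-570000, 460847)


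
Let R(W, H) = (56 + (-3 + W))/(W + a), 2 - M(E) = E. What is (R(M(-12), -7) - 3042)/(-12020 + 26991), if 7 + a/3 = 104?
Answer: -927743/4566155 ≈ -0.20318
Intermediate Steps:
a = 291 (a = -21 + 3*104 = -21 + 312 = 291)
M(E) = 2 - E
R(W, H) = (53 + W)/(291 + W) (R(W, H) = (56 + (-3 + W))/(W + 291) = (53 + W)/(291 + W))
(R(M(-12), -7) - 3042)/(-12020 + 26991) = ((53 + (2 - 1*(-12)))/(291 + (2 - 1*(-12))) - 3042)/(-12020 + 26991) = ((53 + (2 + 12))/(291 + (2 + 12)) - 3042)/14971 = ((53 + 14)/(291 + 14) - 3042)*(1/14971) = (67/305 - 3042)*(1/14971) = -927743/305*1/14971 = -927743/4566155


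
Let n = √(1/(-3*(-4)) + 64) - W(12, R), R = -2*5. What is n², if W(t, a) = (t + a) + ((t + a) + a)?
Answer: (36 + √2307)²/36 ≈ 196.15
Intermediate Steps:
R = -10
W(t, a) = 2*t + 3*a (W(t, a) = (a + t) + ((a + t) + a) = (a + t) + (t + 2*a) = 2*t + 3*a)
n = 6 + √2307/6 (n = √(1/(-3*(-4)) + 64) - (2*12 + 3*(-10)) = √(1/12 + 64) - (24 - 30) = √(1/12 + 64) - 1*(-6) = √(769/12) + 6 = √2307/6 + 6 = 6 + √2307/6 ≈ 14.005)
n² = (6 + √2307/6)²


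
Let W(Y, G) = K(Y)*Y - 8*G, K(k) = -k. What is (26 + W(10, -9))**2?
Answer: 4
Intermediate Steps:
W(Y, G) = -Y**2 - 8*G (W(Y, G) = (-Y)*Y - 8*G = -Y**2 - 8*G)
(26 + W(10, -9))**2 = (26 + (-1*10**2 - 8*(-9)))**2 = (26 + (-1*100 + 72))**2 = (26 + (-100 + 72))**2 = (26 - 28)**2 = (-2)**2 = 4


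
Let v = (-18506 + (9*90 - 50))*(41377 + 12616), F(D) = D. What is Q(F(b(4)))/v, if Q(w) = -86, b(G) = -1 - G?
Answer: 43/479079889 ≈ 8.9755e-8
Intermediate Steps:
v = -958159778 (v = (-18506 + (810 - 50))*53993 = (-18506 + 760)*53993 = -17746*53993 = -958159778)
Q(F(b(4)))/v = -86/(-958159778) = -86*(-1/958159778) = 43/479079889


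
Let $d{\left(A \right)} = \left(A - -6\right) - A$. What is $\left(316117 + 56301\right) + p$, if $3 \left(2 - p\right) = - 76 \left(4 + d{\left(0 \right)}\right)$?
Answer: $\frac{1118020}{3} \approx 3.7267 \cdot 10^{5}$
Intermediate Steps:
$d{\left(A \right)} = 6$ ($d{\left(A \right)} = \left(A + 6\right) - A = \left(6 + A\right) - A = 6$)
$p = \frac{766}{3}$ ($p = 2 - \frac{\left(-76\right) \left(4 + 6\right)}{3} = 2 - \frac{\left(-76\right) 10}{3} = 2 - - \frac{760}{3} = 2 + \frac{760}{3} = \frac{766}{3} \approx 255.33$)
$\left(316117 + 56301\right) + p = \left(316117 + 56301\right) + \frac{766}{3} = 372418 + \frac{766}{3} = \frac{1118020}{3}$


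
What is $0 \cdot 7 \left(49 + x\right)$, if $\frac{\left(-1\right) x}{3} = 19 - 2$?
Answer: $0$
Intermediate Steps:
$x = -51$ ($x = - 3 \left(19 - 2\right) = \left(-3\right) 17 = -51$)
$0 \cdot 7 \left(49 + x\right) = 0 \cdot 7 \left(49 - 51\right) = 0 \left(-2\right) = 0$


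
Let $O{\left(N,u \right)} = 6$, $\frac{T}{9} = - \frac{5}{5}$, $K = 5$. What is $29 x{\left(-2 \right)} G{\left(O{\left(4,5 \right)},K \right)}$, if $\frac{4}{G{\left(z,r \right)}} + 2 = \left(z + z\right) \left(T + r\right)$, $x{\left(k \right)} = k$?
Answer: $\frac{116}{25} \approx 4.64$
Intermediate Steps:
$T = -9$ ($T = 9 \left(- \frac{5}{5}\right) = 9 \left(\left(-5\right) \frac{1}{5}\right) = 9 \left(-1\right) = -9$)
$G{\left(z,r \right)} = \frac{4}{-2 + 2 z \left(-9 + r\right)}$ ($G{\left(z,r \right)} = \frac{4}{-2 + \left(z + z\right) \left(-9 + r\right)} = \frac{4}{-2 + 2 z \left(-9 + r\right)}$)
$29 x{\left(-2 \right)} G{\left(O{\left(4,5 \right)},K \right)} = 29 \left(-2\right) \frac{2}{-1 - 54 + 5 \cdot 6} = - 58 \frac{2}{-1 - 54 + 30} = - 58 \frac{2}{-25} = - 58 \cdot 2 \left(- \frac{1}{25}\right) = \left(-58\right) \left(- \frac{2}{25}\right) = \frac{116}{25}$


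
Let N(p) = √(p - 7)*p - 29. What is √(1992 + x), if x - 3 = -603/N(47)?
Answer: √(-58458 + 187530*√10)/√(-29 + 94*√10) ≈ 44.640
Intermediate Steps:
N(p) = -29 + p*√(-7 + p) (N(p) = √(-7 + p)*p - 29 = p*√(-7 + p) - 29 = -29 + p*√(-7 + p))
x = 3 - 603/(-29 + 94*√10) (x = 3 - 603/(-29 + 47*√(-7 + 47)) = 3 - 603/(-29 + 47*√40) = 3 - 603/(-29 + 47*(2*√10)) = 3 - 603/(-29 + 94*√10) ≈ 0.75213)
√(1992 + x) = √(1992 + (81690/29173 - 18894*√10/29173)) = √(58194306/29173 - 18894*√10/29173)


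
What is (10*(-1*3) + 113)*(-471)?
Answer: -39093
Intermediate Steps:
(10*(-1*3) + 113)*(-471) = (10*(-3) + 113)*(-471) = (-30 + 113)*(-471) = 83*(-471) = -39093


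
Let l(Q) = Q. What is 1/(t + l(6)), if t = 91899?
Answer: 1/91905 ≈ 1.0881e-5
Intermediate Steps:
1/(t + l(6)) = 1/(91899 + 6) = 1/91905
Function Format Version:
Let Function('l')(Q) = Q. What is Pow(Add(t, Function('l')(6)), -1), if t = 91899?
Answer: Rational(1, 91905) ≈ 1.0881e-5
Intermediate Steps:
Pow(Add(t, Function('l')(6)), -1) = Pow(Add(91899, 6), -1) = Pow(91905, -1) = Rational(1, 91905)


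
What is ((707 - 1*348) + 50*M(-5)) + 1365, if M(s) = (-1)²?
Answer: 1774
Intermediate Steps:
M(s) = 1
((707 - 1*348) + 50*M(-5)) + 1365 = ((707 - 1*348) + 50*1) + 1365 = ((707 - 348) + 50) + 1365 = (359 + 50) + 1365 = 409 + 1365 = 1774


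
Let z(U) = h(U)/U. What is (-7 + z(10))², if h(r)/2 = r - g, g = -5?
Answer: 16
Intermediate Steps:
h(r) = 10 + 2*r (h(r) = 2*(r - 1*(-5)) = 2*(r + 5) = 2*(5 + r) = 10 + 2*r)
z(U) = (10 + 2*U)/U
(-7 + z(10))² = (-7 + (2 + 10/10))² = (-7 + (2 + 10*(⅒)))² = (-7 + (2 + 1))² = (-7 + 3)² = (-4)² = 16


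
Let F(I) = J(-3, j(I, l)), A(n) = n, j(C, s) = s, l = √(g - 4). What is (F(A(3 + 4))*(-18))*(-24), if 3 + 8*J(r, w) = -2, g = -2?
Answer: -270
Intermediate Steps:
l = I*√6 (l = √(-2 - 4) = √(-6) = I*√6 ≈ 2.4495*I)
J(r, w) = -5/8 (J(r, w) = -3/8 + (⅛)*(-2) = -3/8 - ¼ = -5/8)
F(I) = -5/8
(F(A(3 + 4))*(-18))*(-24) = -5/8*(-18)*(-24) = (45/4)*(-24) = -270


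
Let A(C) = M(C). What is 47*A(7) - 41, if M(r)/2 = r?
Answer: 617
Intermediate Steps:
M(r) = 2*r
A(C) = 2*C
47*A(7) - 41 = 47*(2*7) - 41 = 47*14 - 41 = 658 - 41 = 617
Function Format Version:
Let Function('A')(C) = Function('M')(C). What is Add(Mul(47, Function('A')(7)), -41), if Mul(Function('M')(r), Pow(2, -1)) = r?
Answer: 617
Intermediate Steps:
Function('M')(r) = Mul(2, r)
Function('A')(C) = Mul(2, C)
Add(Mul(47, Function('A')(7)), -41) = Add(Mul(47, Mul(2, 7)), -41) = Add(Mul(47, 14), -41) = Add(658, -41) = 617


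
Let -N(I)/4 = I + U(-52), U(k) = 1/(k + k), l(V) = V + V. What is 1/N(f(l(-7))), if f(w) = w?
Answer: 26/1457 ≈ 0.017845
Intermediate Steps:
l(V) = 2*V
U(k) = 1/(2*k)
N(I) = 1/26 - 4*I (N(I) = -4*(I + (½)/(-52)) = -4*(I + (½)*(-1/52)) = -4*(I - 1/104) = -4*(-1/104 + I) = 1/26 - 4*I)
1/N(f(l(-7))) = 1/(1/26 - 8*(-7)) = 1/(1/26 - 4*(-14)) = 1/(1/26 + 56) = 1/(1457/26) = 26/1457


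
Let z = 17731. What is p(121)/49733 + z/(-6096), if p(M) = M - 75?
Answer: -881535407/303172368 ≈ -2.9077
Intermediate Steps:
p(M) = -75 + M
p(121)/49733 + z/(-6096) = (-75 + 121)/49733 + 17731/(-6096) = 46*(1/49733) + 17731*(-1/6096) = 46/49733 - 17731/6096 = -881535407/303172368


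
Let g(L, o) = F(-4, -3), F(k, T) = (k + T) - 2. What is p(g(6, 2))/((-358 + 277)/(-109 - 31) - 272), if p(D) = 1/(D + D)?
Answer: 70/341991 ≈ 0.00020468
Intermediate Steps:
F(k, T) = -2 + T + k (F(k, T) = (T + k) - 2 = -2 + T + k)
g(L, o) = -9 (g(L, o) = -2 - 3 - 4 = -9)
p(D) = 1/(2*D)
p(g(6, 2))/((-358 + 277)/(-109 - 31) - 272) = ((½)/(-9))/((-358 + 277)/(-109 - 31) - 272) = ((½)*(-⅑))/(-81/(-140) - 272) = -1/(18*(-81*(-1/140) - 272)) = -1/(18*(81/140 - 272)) = -1/(18*(-37999/140)) = -1/18*(-140/37999) = 70/341991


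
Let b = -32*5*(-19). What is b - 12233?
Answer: -9193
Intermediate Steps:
b = 3040 (b = -160*(-19) = 3040)
b - 12233 = 3040 - 12233 = -9193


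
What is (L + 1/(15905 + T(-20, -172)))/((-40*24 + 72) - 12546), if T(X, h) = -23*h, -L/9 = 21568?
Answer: 3855258431/266812674 ≈ 14.449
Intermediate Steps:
L = -194112 (L = -9*21568 = -194112)
(L + 1/(15905 + T(-20, -172)))/((-40*24 + 72) - 12546) = (-194112 + 1/(15905 - 23*(-172)))/((-40*24 + 72) - 12546) = (-194112 + 1/(15905 + 3956))/((-960 + 72) - 12546) = (-194112 + 1/19861)/(-888 - 12546) = (-194112 + 1/19861)/(-13434) = -3855258431/19861*(-1/13434) = 3855258431/266812674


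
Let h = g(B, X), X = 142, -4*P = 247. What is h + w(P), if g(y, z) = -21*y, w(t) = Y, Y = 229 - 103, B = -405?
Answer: 8631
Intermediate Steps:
P = -247/4 (P = -1/4*247 = -247/4 ≈ -61.750)
Y = 126
w(t) = 126
h = 8505 (h = -21*(-405) = 8505)
h + w(P) = 8505 + 126 = 8631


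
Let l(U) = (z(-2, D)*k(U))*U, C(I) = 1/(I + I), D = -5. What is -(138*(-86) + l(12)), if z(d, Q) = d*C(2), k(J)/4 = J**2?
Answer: 15324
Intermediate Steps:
k(J) = 4*J**2
C(I) = 1/(2*I)
z(d, Q) = d/4 (z(d, Q) = d*((1/2)/2) = d*((1/2)*(1/2)) = d*(1/4) = d/4)
l(U) = -2*U**3 (l(U) = (((1/4)*(-2))*(4*U**2))*U = (-2*U**2)*U = -2*U**3)
-(138*(-86) + l(12)) = -(138*(-86) - 2*12**3) = -(-11868 - 2*1728) = -(-11868 - 3456) = -1*(-15324) = 15324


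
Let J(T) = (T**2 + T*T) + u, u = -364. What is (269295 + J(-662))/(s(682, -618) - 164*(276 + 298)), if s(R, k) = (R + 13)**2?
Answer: 1145419/388889 ≈ 2.9454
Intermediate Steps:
s(R, k) = (13 + R)**2
J(T) = -364 + 2*T**2 (J(T) = (T**2 + T*T) - 364 = (T**2 + T**2) - 364 = 2*T**2 - 364 = -364 + 2*T**2)
(269295 + J(-662))/(s(682, -618) - 164*(276 + 298)) = (269295 + (-364 + 2*(-662)**2))/((13 + 682)**2 - 164*(276 + 298)) = (269295 + (-364 + 2*438244))/(695**2 - 164*574) = (269295 + (-364 + 876488))/(483025 - 94136) = (269295 + 876124)/388889 = 1145419*(1/388889) = 1145419/388889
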